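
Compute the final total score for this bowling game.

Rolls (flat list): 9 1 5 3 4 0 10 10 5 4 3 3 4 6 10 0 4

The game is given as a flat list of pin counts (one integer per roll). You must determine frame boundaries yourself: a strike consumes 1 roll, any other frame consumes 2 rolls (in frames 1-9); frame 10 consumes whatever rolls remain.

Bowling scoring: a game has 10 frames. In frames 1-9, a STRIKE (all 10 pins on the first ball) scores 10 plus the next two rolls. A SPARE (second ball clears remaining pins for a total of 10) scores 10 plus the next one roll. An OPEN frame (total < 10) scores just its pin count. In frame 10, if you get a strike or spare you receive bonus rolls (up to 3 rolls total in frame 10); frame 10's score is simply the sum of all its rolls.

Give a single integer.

Answer: 124

Derivation:
Frame 1: SPARE (9+1=10). 10 + next roll (5) = 15. Cumulative: 15
Frame 2: OPEN (5+3=8). Cumulative: 23
Frame 3: OPEN (4+0=4). Cumulative: 27
Frame 4: STRIKE. 10 + next two rolls (10+5) = 25. Cumulative: 52
Frame 5: STRIKE. 10 + next two rolls (5+4) = 19. Cumulative: 71
Frame 6: OPEN (5+4=9). Cumulative: 80
Frame 7: OPEN (3+3=6). Cumulative: 86
Frame 8: SPARE (4+6=10). 10 + next roll (10) = 20. Cumulative: 106
Frame 9: STRIKE. 10 + next two rolls (0+4) = 14. Cumulative: 120
Frame 10: OPEN. Sum of all frame-10 rolls (0+4) = 4. Cumulative: 124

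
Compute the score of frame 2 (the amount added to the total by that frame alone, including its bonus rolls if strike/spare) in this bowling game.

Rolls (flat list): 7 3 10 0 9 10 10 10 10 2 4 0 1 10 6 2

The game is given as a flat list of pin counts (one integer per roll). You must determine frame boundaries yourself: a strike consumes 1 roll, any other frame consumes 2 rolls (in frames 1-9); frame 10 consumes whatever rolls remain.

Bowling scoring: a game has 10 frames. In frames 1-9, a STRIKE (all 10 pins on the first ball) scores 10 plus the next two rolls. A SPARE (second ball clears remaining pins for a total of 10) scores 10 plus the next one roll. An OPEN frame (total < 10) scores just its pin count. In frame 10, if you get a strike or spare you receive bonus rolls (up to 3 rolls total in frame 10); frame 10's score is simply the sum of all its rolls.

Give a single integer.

Frame 1: SPARE (7+3=10). 10 + next roll (10) = 20. Cumulative: 20
Frame 2: STRIKE. 10 + next two rolls (0+9) = 19. Cumulative: 39
Frame 3: OPEN (0+9=9). Cumulative: 48
Frame 4: STRIKE. 10 + next two rolls (10+10) = 30. Cumulative: 78

Answer: 19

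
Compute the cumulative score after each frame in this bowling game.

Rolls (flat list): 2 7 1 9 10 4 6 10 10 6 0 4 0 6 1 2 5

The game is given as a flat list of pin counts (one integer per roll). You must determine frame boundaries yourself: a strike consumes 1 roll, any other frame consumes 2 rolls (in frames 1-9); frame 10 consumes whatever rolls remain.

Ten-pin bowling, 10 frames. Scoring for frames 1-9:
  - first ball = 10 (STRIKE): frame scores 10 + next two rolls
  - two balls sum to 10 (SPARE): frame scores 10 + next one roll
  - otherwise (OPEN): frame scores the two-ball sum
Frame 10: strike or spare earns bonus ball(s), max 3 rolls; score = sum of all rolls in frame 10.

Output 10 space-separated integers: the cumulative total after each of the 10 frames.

Frame 1: OPEN (2+7=9). Cumulative: 9
Frame 2: SPARE (1+9=10). 10 + next roll (10) = 20. Cumulative: 29
Frame 3: STRIKE. 10 + next two rolls (4+6) = 20. Cumulative: 49
Frame 4: SPARE (4+6=10). 10 + next roll (10) = 20. Cumulative: 69
Frame 5: STRIKE. 10 + next two rolls (10+6) = 26. Cumulative: 95
Frame 6: STRIKE. 10 + next two rolls (6+0) = 16. Cumulative: 111
Frame 7: OPEN (6+0=6). Cumulative: 117
Frame 8: OPEN (4+0=4). Cumulative: 121
Frame 9: OPEN (6+1=7). Cumulative: 128
Frame 10: OPEN. Sum of all frame-10 rolls (2+5) = 7. Cumulative: 135

Answer: 9 29 49 69 95 111 117 121 128 135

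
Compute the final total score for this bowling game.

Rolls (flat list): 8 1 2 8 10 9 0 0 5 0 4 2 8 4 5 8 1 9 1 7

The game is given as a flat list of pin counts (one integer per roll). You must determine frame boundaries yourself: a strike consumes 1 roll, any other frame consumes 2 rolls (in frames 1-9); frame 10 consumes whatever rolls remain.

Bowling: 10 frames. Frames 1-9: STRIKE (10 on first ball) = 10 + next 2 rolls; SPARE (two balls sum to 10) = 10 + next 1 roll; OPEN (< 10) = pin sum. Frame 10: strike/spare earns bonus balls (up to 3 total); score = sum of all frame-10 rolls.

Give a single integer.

Answer: 115

Derivation:
Frame 1: OPEN (8+1=9). Cumulative: 9
Frame 2: SPARE (2+8=10). 10 + next roll (10) = 20. Cumulative: 29
Frame 3: STRIKE. 10 + next two rolls (9+0) = 19. Cumulative: 48
Frame 4: OPEN (9+0=9). Cumulative: 57
Frame 5: OPEN (0+5=5). Cumulative: 62
Frame 6: OPEN (0+4=4). Cumulative: 66
Frame 7: SPARE (2+8=10). 10 + next roll (4) = 14. Cumulative: 80
Frame 8: OPEN (4+5=9). Cumulative: 89
Frame 9: OPEN (8+1=9). Cumulative: 98
Frame 10: SPARE. Sum of all frame-10 rolls (9+1+7) = 17. Cumulative: 115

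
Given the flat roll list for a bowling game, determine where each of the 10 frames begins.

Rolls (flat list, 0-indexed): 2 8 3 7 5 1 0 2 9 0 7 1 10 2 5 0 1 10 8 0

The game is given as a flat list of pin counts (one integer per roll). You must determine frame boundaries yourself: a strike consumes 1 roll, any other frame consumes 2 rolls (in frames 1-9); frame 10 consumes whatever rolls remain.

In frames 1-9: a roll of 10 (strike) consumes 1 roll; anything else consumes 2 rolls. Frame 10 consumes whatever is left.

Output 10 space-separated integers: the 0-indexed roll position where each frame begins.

Frame 1 starts at roll index 0: rolls=2,8 (sum=10), consumes 2 rolls
Frame 2 starts at roll index 2: rolls=3,7 (sum=10), consumes 2 rolls
Frame 3 starts at roll index 4: rolls=5,1 (sum=6), consumes 2 rolls
Frame 4 starts at roll index 6: rolls=0,2 (sum=2), consumes 2 rolls
Frame 5 starts at roll index 8: rolls=9,0 (sum=9), consumes 2 rolls
Frame 6 starts at roll index 10: rolls=7,1 (sum=8), consumes 2 rolls
Frame 7 starts at roll index 12: roll=10 (strike), consumes 1 roll
Frame 8 starts at roll index 13: rolls=2,5 (sum=7), consumes 2 rolls
Frame 9 starts at roll index 15: rolls=0,1 (sum=1), consumes 2 rolls
Frame 10 starts at roll index 17: 3 remaining rolls

Answer: 0 2 4 6 8 10 12 13 15 17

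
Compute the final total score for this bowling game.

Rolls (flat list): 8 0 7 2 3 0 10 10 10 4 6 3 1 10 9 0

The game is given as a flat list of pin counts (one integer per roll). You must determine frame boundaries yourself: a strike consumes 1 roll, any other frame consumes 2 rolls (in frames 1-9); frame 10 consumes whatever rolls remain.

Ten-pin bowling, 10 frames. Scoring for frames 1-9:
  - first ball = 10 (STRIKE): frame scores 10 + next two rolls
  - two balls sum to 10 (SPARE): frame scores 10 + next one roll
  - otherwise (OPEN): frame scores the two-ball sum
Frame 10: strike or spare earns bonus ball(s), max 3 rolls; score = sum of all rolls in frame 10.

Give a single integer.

Frame 1: OPEN (8+0=8). Cumulative: 8
Frame 2: OPEN (7+2=9). Cumulative: 17
Frame 3: OPEN (3+0=3). Cumulative: 20
Frame 4: STRIKE. 10 + next two rolls (10+10) = 30. Cumulative: 50
Frame 5: STRIKE. 10 + next two rolls (10+4) = 24. Cumulative: 74
Frame 6: STRIKE. 10 + next two rolls (4+6) = 20. Cumulative: 94
Frame 7: SPARE (4+6=10). 10 + next roll (3) = 13. Cumulative: 107
Frame 8: OPEN (3+1=4). Cumulative: 111
Frame 9: STRIKE. 10 + next two rolls (9+0) = 19. Cumulative: 130
Frame 10: OPEN. Sum of all frame-10 rolls (9+0) = 9. Cumulative: 139

Answer: 139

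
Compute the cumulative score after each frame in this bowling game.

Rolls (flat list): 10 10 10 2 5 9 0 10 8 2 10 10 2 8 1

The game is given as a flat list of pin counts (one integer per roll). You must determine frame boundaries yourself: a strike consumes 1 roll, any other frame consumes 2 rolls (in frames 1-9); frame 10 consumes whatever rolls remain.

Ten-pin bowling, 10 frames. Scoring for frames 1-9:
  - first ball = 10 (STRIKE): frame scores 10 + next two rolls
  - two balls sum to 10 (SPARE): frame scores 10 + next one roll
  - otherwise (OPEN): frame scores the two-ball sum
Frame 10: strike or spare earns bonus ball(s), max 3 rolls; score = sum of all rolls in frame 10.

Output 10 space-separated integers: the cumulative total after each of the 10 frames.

Answer: 30 52 69 76 85 105 125 147 167 178

Derivation:
Frame 1: STRIKE. 10 + next two rolls (10+10) = 30. Cumulative: 30
Frame 2: STRIKE. 10 + next two rolls (10+2) = 22. Cumulative: 52
Frame 3: STRIKE. 10 + next two rolls (2+5) = 17. Cumulative: 69
Frame 4: OPEN (2+5=7). Cumulative: 76
Frame 5: OPEN (9+0=9). Cumulative: 85
Frame 6: STRIKE. 10 + next two rolls (8+2) = 20. Cumulative: 105
Frame 7: SPARE (8+2=10). 10 + next roll (10) = 20. Cumulative: 125
Frame 8: STRIKE. 10 + next two rolls (10+2) = 22. Cumulative: 147
Frame 9: STRIKE. 10 + next two rolls (2+8) = 20. Cumulative: 167
Frame 10: SPARE. Sum of all frame-10 rolls (2+8+1) = 11. Cumulative: 178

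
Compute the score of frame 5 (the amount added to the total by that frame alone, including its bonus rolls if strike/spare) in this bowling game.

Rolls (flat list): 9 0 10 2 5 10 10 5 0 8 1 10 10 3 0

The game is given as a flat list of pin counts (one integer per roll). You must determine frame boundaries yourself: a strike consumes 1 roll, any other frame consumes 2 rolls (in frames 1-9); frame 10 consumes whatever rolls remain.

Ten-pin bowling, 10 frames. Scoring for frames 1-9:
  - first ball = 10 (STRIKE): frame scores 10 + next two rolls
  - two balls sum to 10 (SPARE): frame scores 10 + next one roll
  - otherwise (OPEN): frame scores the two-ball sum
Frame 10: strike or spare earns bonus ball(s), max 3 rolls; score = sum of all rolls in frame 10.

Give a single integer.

Answer: 15

Derivation:
Frame 1: OPEN (9+0=9). Cumulative: 9
Frame 2: STRIKE. 10 + next two rolls (2+5) = 17. Cumulative: 26
Frame 3: OPEN (2+5=7). Cumulative: 33
Frame 4: STRIKE. 10 + next two rolls (10+5) = 25. Cumulative: 58
Frame 5: STRIKE. 10 + next two rolls (5+0) = 15. Cumulative: 73
Frame 6: OPEN (5+0=5). Cumulative: 78
Frame 7: OPEN (8+1=9). Cumulative: 87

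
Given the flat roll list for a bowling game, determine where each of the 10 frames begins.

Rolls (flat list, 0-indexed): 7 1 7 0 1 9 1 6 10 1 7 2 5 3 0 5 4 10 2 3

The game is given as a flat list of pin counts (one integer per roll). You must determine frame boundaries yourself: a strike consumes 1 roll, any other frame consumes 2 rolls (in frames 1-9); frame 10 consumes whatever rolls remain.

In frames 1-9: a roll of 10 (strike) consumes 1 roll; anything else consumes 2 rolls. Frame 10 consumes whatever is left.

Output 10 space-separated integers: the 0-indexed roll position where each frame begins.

Answer: 0 2 4 6 8 9 11 13 15 17

Derivation:
Frame 1 starts at roll index 0: rolls=7,1 (sum=8), consumes 2 rolls
Frame 2 starts at roll index 2: rolls=7,0 (sum=7), consumes 2 rolls
Frame 3 starts at roll index 4: rolls=1,9 (sum=10), consumes 2 rolls
Frame 4 starts at roll index 6: rolls=1,6 (sum=7), consumes 2 rolls
Frame 5 starts at roll index 8: roll=10 (strike), consumes 1 roll
Frame 6 starts at roll index 9: rolls=1,7 (sum=8), consumes 2 rolls
Frame 7 starts at roll index 11: rolls=2,5 (sum=7), consumes 2 rolls
Frame 8 starts at roll index 13: rolls=3,0 (sum=3), consumes 2 rolls
Frame 9 starts at roll index 15: rolls=5,4 (sum=9), consumes 2 rolls
Frame 10 starts at roll index 17: 3 remaining rolls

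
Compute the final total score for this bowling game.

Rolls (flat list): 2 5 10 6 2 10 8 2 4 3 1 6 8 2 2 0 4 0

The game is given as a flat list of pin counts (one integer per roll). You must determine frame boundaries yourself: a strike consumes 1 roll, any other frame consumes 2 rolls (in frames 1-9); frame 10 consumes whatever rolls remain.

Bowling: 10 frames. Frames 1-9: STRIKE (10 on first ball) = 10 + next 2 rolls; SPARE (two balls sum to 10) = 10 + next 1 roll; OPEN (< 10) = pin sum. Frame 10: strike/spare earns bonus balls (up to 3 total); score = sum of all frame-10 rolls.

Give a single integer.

Frame 1: OPEN (2+5=7). Cumulative: 7
Frame 2: STRIKE. 10 + next two rolls (6+2) = 18. Cumulative: 25
Frame 3: OPEN (6+2=8). Cumulative: 33
Frame 4: STRIKE. 10 + next two rolls (8+2) = 20. Cumulative: 53
Frame 5: SPARE (8+2=10). 10 + next roll (4) = 14. Cumulative: 67
Frame 6: OPEN (4+3=7). Cumulative: 74
Frame 7: OPEN (1+6=7). Cumulative: 81
Frame 8: SPARE (8+2=10). 10 + next roll (2) = 12. Cumulative: 93
Frame 9: OPEN (2+0=2). Cumulative: 95
Frame 10: OPEN. Sum of all frame-10 rolls (4+0) = 4. Cumulative: 99

Answer: 99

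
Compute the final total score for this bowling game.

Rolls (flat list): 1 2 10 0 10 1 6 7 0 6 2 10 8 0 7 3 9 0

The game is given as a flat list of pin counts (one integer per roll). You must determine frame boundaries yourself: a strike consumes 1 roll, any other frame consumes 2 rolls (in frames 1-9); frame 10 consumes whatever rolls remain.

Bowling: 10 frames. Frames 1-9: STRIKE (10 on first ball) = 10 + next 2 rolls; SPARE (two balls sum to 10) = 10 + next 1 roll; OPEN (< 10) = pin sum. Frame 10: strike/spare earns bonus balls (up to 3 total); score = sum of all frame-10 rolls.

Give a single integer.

Frame 1: OPEN (1+2=3). Cumulative: 3
Frame 2: STRIKE. 10 + next two rolls (0+10) = 20. Cumulative: 23
Frame 3: SPARE (0+10=10). 10 + next roll (1) = 11. Cumulative: 34
Frame 4: OPEN (1+6=7). Cumulative: 41
Frame 5: OPEN (7+0=7). Cumulative: 48
Frame 6: OPEN (6+2=8). Cumulative: 56
Frame 7: STRIKE. 10 + next two rolls (8+0) = 18. Cumulative: 74
Frame 8: OPEN (8+0=8). Cumulative: 82
Frame 9: SPARE (7+3=10). 10 + next roll (9) = 19. Cumulative: 101
Frame 10: OPEN. Sum of all frame-10 rolls (9+0) = 9. Cumulative: 110

Answer: 110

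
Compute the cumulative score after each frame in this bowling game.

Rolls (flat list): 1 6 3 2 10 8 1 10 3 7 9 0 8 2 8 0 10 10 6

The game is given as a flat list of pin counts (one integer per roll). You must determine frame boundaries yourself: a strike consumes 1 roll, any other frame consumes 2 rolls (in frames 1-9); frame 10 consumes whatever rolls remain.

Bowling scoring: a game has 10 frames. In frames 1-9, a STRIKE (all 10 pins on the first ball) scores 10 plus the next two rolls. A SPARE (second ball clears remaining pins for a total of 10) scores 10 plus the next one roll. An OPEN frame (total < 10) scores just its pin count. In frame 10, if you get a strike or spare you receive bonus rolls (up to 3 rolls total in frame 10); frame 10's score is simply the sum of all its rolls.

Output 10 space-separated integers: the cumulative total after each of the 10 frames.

Frame 1: OPEN (1+6=7). Cumulative: 7
Frame 2: OPEN (3+2=5). Cumulative: 12
Frame 3: STRIKE. 10 + next two rolls (8+1) = 19. Cumulative: 31
Frame 4: OPEN (8+1=9). Cumulative: 40
Frame 5: STRIKE. 10 + next two rolls (3+7) = 20. Cumulative: 60
Frame 6: SPARE (3+7=10). 10 + next roll (9) = 19. Cumulative: 79
Frame 7: OPEN (9+0=9). Cumulative: 88
Frame 8: SPARE (8+2=10). 10 + next roll (8) = 18. Cumulative: 106
Frame 9: OPEN (8+0=8). Cumulative: 114
Frame 10: STRIKE. Sum of all frame-10 rolls (10+10+6) = 26. Cumulative: 140

Answer: 7 12 31 40 60 79 88 106 114 140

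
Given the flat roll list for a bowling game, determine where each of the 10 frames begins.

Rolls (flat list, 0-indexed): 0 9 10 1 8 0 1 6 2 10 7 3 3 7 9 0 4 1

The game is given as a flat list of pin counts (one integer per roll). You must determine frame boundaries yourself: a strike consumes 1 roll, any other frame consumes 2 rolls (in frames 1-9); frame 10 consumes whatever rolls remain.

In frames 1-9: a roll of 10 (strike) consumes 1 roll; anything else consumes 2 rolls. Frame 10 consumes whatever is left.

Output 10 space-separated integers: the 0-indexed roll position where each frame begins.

Answer: 0 2 3 5 7 9 10 12 14 16

Derivation:
Frame 1 starts at roll index 0: rolls=0,9 (sum=9), consumes 2 rolls
Frame 2 starts at roll index 2: roll=10 (strike), consumes 1 roll
Frame 3 starts at roll index 3: rolls=1,8 (sum=9), consumes 2 rolls
Frame 4 starts at roll index 5: rolls=0,1 (sum=1), consumes 2 rolls
Frame 5 starts at roll index 7: rolls=6,2 (sum=8), consumes 2 rolls
Frame 6 starts at roll index 9: roll=10 (strike), consumes 1 roll
Frame 7 starts at roll index 10: rolls=7,3 (sum=10), consumes 2 rolls
Frame 8 starts at roll index 12: rolls=3,7 (sum=10), consumes 2 rolls
Frame 9 starts at roll index 14: rolls=9,0 (sum=9), consumes 2 rolls
Frame 10 starts at roll index 16: 2 remaining rolls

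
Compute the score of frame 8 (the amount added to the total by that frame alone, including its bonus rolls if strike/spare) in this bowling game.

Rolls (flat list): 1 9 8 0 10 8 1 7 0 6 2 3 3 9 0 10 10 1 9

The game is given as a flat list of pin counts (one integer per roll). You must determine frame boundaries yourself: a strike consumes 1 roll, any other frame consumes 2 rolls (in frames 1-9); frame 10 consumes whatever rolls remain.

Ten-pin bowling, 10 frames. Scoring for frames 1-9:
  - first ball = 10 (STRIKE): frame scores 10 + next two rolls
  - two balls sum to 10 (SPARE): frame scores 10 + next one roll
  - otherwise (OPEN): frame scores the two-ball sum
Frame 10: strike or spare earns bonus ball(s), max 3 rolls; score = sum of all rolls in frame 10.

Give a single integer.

Frame 1: SPARE (1+9=10). 10 + next roll (8) = 18. Cumulative: 18
Frame 2: OPEN (8+0=8). Cumulative: 26
Frame 3: STRIKE. 10 + next two rolls (8+1) = 19. Cumulative: 45
Frame 4: OPEN (8+1=9). Cumulative: 54
Frame 5: OPEN (7+0=7). Cumulative: 61
Frame 6: OPEN (6+2=8). Cumulative: 69
Frame 7: OPEN (3+3=6). Cumulative: 75
Frame 8: OPEN (9+0=9). Cumulative: 84
Frame 9: STRIKE. 10 + next two rolls (10+1) = 21. Cumulative: 105
Frame 10: STRIKE. Sum of all frame-10 rolls (10+1+9) = 20. Cumulative: 125

Answer: 9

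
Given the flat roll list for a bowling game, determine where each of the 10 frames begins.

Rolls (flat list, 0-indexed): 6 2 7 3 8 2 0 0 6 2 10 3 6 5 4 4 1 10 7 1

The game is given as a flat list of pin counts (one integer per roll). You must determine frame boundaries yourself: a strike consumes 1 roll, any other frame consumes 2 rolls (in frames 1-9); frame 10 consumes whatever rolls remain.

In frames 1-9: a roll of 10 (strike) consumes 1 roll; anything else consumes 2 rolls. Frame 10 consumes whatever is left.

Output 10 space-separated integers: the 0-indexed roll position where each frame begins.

Frame 1 starts at roll index 0: rolls=6,2 (sum=8), consumes 2 rolls
Frame 2 starts at roll index 2: rolls=7,3 (sum=10), consumes 2 rolls
Frame 3 starts at roll index 4: rolls=8,2 (sum=10), consumes 2 rolls
Frame 4 starts at roll index 6: rolls=0,0 (sum=0), consumes 2 rolls
Frame 5 starts at roll index 8: rolls=6,2 (sum=8), consumes 2 rolls
Frame 6 starts at roll index 10: roll=10 (strike), consumes 1 roll
Frame 7 starts at roll index 11: rolls=3,6 (sum=9), consumes 2 rolls
Frame 8 starts at roll index 13: rolls=5,4 (sum=9), consumes 2 rolls
Frame 9 starts at roll index 15: rolls=4,1 (sum=5), consumes 2 rolls
Frame 10 starts at roll index 17: 3 remaining rolls

Answer: 0 2 4 6 8 10 11 13 15 17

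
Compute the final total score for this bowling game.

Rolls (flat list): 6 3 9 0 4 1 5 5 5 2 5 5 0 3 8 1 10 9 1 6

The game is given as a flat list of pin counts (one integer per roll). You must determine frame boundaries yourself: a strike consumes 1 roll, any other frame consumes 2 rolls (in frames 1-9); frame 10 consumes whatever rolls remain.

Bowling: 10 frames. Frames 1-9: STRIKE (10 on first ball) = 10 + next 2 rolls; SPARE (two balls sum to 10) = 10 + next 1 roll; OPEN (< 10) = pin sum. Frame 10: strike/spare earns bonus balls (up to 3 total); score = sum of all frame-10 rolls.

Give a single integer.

Frame 1: OPEN (6+3=9). Cumulative: 9
Frame 2: OPEN (9+0=9). Cumulative: 18
Frame 3: OPEN (4+1=5). Cumulative: 23
Frame 4: SPARE (5+5=10). 10 + next roll (5) = 15. Cumulative: 38
Frame 5: OPEN (5+2=7). Cumulative: 45
Frame 6: SPARE (5+5=10). 10 + next roll (0) = 10. Cumulative: 55
Frame 7: OPEN (0+3=3). Cumulative: 58
Frame 8: OPEN (8+1=9). Cumulative: 67
Frame 9: STRIKE. 10 + next two rolls (9+1) = 20. Cumulative: 87
Frame 10: SPARE. Sum of all frame-10 rolls (9+1+6) = 16. Cumulative: 103

Answer: 103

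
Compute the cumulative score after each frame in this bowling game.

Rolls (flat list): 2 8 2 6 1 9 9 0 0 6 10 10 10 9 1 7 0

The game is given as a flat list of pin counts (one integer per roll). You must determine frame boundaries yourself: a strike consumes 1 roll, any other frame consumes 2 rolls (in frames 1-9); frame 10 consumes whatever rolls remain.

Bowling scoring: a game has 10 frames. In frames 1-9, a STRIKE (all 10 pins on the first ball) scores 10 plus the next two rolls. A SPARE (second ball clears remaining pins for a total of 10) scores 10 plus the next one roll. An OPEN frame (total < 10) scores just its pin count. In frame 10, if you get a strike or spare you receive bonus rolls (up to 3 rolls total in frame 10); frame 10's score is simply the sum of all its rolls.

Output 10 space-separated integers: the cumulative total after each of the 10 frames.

Answer: 12 20 39 48 54 84 113 133 150 157

Derivation:
Frame 1: SPARE (2+8=10). 10 + next roll (2) = 12. Cumulative: 12
Frame 2: OPEN (2+6=8). Cumulative: 20
Frame 3: SPARE (1+9=10). 10 + next roll (9) = 19. Cumulative: 39
Frame 4: OPEN (9+0=9). Cumulative: 48
Frame 5: OPEN (0+6=6). Cumulative: 54
Frame 6: STRIKE. 10 + next two rolls (10+10) = 30. Cumulative: 84
Frame 7: STRIKE. 10 + next two rolls (10+9) = 29. Cumulative: 113
Frame 8: STRIKE. 10 + next two rolls (9+1) = 20. Cumulative: 133
Frame 9: SPARE (9+1=10). 10 + next roll (7) = 17. Cumulative: 150
Frame 10: OPEN. Sum of all frame-10 rolls (7+0) = 7. Cumulative: 157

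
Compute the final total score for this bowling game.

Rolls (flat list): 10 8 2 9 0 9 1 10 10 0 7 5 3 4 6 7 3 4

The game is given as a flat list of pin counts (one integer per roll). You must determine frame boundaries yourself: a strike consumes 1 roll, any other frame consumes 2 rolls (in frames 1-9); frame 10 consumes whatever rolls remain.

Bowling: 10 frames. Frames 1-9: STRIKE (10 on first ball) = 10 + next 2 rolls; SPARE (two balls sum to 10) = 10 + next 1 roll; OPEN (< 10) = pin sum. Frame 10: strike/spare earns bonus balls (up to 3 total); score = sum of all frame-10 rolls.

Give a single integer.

Frame 1: STRIKE. 10 + next two rolls (8+2) = 20. Cumulative: 20
Frame 2: SPARE (8+2=10). 10 + next roll (9) = 19. Cumulative: 39
Frame 3: OPEN (9+0=9). Cumulative: 48
Frame 4: SPARE (9+1=10). 10 + next roll (10) = 20. Cumulative: 68
Frame 5: STRIKE. 10 + next two rolls (10+0) = 20. Cumulative: 88
Frame 6: STRIKE. 10 + next two rolls (0+7) = 17. Cumulative: 105
Frame 7: OPEN (0+7=7). Cumulative: 112
Frame 8: OPEN (5+3=8). Cumulative: 120
Frame 9: SPARE (4+6=10). 10 + next roll (7) = 17. Cumulative: 137
Frame 10: SPARE. Sum of all frame-10 rolls (7+3+4) = 14. Cumulative: 151

Answer: 151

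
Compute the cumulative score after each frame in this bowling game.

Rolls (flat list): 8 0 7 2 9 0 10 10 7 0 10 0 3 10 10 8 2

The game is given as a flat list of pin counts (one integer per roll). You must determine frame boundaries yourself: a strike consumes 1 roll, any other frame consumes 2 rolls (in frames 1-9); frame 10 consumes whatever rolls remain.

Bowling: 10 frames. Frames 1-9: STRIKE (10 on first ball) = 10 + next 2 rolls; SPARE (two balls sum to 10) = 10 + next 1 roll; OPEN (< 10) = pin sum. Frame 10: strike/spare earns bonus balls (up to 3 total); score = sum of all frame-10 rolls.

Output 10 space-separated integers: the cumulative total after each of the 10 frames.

Answer: 8 17 26 53 70 77 90 93 121 141

Derivation:
Frame 1: OPEN (8+0=8). Cumulative: 8
Frame 2: OPEN (7+2=9). Cumulative: 17
Frame 3: OPEN (9+0=9). Cumulative: 26
Frame 4: STRIKE. 10 + next two rolls (10+7) = 27. Cumulative: 53
Frame 5: STRIKE. 10 + next two rolls (7+0) = 17. Cumulative: 70
Frame 6: OPEN (7+0=7). Cumulative: 77
Frame 7: STRIKE. 10 + next two rolls (0+3) = 13. Cumulative: 90
Frame 8: OPEN (0+3=3). Cumulative: 93
Frame 9: STRIKE. 10 + next two rolls (10+8) = 28. Cumulative: 121
Frame 10: STRIKE. Sum of all frame-10 rolls (10+8+2) = 20. Cumulative: 141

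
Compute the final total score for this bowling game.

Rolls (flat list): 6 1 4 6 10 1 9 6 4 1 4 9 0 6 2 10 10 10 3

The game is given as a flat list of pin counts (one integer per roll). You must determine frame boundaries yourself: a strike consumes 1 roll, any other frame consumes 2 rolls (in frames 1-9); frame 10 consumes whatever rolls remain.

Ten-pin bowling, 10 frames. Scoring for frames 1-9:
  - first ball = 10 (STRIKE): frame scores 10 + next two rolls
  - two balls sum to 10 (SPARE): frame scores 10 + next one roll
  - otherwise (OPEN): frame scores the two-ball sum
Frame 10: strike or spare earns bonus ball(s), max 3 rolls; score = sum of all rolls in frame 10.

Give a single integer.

Frame 1: OPEN (6+1=7). Cumulative: 7
Frame 2: SPARE (4+6=10). 10 + next roll (10) = 20. Cumulative: 27
Frame 3: STRIKE. 10 + next two rolls (1+9) = 20. Cumulative: 47
Frame 4: SPARE (1+9=10). 10 + next roll (6) = 16. Cumulative: 63
Frame 5: SPARE (6+4=10). 10 + next roll (1) = 11. Cumulative: 74
Frame 6: OPEN (1+4=5). Cumulative: 79
Frame 7: OPEN (9+0=9). Cumulative: 88
Frame 8: OPEN (6+2=8). Cumulative: 96
Frame 9: STRIKE. 10 + next two rolls (10+10) = 30. Cumulative: 126
Frame 10: STRIKE. Sum of all frame-10 rolls (10+10+3) = 23. Cumulative: 149

Answer: 149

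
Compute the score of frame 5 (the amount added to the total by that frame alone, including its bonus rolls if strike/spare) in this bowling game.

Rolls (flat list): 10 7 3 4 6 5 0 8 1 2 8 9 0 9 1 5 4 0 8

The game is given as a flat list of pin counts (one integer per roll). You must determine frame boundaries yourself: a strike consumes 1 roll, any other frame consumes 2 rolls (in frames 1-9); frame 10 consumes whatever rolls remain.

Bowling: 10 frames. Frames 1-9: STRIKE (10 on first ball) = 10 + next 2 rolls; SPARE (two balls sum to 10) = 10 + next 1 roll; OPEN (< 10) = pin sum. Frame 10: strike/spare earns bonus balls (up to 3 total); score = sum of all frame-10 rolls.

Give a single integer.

Answer: 9

Derivation:
Frame 1: STRIKE. 10 + next two rolls (7+3) = 20. Cumulative: 20
Frame 2: SPARE (7+3=10). 10 + next roll (4) = 14. Cumulative: 34
Frame 3: SPARE (4+6=10). 10 + next roll (5) = 15. Cumulative: 49
Frame 4: OPEN (5+0=5). Cumulative: 54
Frame 5: OPEN (8+1=9). Cumulative: 63
Frame 6: SPARE (2+8=10). 10 + next roll (9) = 19. Cumulative: 82
Frame 7: OPEN (9+0=9). Cumulative: 91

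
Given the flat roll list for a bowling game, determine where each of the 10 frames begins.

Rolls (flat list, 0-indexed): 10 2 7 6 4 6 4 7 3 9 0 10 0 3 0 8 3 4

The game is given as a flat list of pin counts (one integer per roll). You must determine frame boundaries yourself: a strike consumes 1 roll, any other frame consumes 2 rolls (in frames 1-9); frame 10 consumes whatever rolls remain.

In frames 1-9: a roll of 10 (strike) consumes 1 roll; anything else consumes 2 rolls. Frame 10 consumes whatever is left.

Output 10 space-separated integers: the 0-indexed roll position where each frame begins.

Answer: 0 1 3 5 7 9 11 12 14 16

Derivation:
Frame 1 starts at roll index 0: roll=10 (strike), consumes 1 roll
Frame 2 starts at roll index 1: rolls=2,7 (sum=9), consumes 2 rolls
Frame 3 starts at roll index 3: rolls=6,4 (sum=10), consumes 2 rolls
Frame 4 starts at roll index 5: rolls=6,4 (sum=10), consumes 2 rolls
Frame 5 starts at roll index 7: rolls=7,3 (sum=10), consumes 2 rolls
Frame 6 starts at roll index 9: rolls=9,0 (sum=9), consumes 2 rolls
Frame 7 starts at roll index 11: roll=10 (strike), consumes 1 roll
Frame 8 starts at roll index 12: rolls=0,3 (sum=3), consumes 2 rolls
Frame 9 starts at roll index 14: rolls=0,8 (sum=8), consumes 2 rolls
Frame 10 starts at roll index 16: 2 remaining rolls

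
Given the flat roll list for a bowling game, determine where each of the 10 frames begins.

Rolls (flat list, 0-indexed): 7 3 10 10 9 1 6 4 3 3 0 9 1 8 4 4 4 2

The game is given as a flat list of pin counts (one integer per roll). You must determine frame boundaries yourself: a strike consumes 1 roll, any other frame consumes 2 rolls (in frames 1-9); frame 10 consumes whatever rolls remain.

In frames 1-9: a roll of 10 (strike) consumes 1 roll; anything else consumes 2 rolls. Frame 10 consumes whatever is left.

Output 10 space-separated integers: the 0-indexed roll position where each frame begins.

Frame 1 starts at roll index 0: rolls=7,3 (sum=10), consumes 2 rolls
Frame 2 starts at roll index 2: roll=10 (strike), consumes 1 roll
Frame 3 starts at roll index 3: roll=10 (strike), consumes 1 roll
Frame 4 starts at roll index 4: rolls=9,1 (sum=10), consumes 2 rolls
Frame 5 starts at roll index 6: rolls=6,4 (sum=10), consumes 2 rolls
Frame 6 starts at roll index 8: rolls=3,3 (sum=6), consumes 2 rolls
Frame 7 starts at roll index 10: rolls=0,9 (sum=9), consumes 2 rolls
Frame 8 starts at roll index 12: rolls=1,8 (sum=9), consumes 2 rolls
Frame 9 starts at roll index 14: rolls=4,4 (sum=8), consumes 2 rolls
Frame 10 starts at roll index 16: 2 remaining rolls

Answer: 0 2 3 4 6 8 10 12 14 16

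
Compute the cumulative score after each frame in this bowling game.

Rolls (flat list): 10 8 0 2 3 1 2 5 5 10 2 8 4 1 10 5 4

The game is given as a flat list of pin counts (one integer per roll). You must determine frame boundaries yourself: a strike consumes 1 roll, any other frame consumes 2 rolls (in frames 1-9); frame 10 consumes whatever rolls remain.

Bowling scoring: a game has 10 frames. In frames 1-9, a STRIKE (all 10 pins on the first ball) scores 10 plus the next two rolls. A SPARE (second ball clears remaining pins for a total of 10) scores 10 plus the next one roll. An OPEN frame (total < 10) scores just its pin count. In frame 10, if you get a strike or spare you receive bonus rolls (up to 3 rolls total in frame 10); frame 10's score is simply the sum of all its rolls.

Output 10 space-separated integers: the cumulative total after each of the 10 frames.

Answer: 18 26 31 34 54 74 88 93 112 121

Derivation:
Frame 1: STRIKE. 10 + next two rolls (8+0) = 18. Cumulative: 18
Frame 2: OPEN (8+0=8). Cumulative: 26
Frame 3: OPEN (2+3=5). Cumulative: 31
Frame 4: OPEN (1+2=3). Cumulative: 34
Frame 5: SPARE (5+5=10). 10 + next roll (10) = 20. Cumulative: 54
Frame 6: STRIKE. 10 + next two rolls (2+8) = 20. Cumulative: 74
Frame 7: SPARE (2+8=10). 10 + next roll (4) = 14. Cumulative: 88
Frame 8: OPEN (4+1=5). Cumulative: 93
Frame 9: STRIKE. 10 + next two rolls (5+4) = 19. Cumulative: 112
Frame 10: OPEN. Sum of all frame-10 rolls (5+4) = 9. Cumulative: 121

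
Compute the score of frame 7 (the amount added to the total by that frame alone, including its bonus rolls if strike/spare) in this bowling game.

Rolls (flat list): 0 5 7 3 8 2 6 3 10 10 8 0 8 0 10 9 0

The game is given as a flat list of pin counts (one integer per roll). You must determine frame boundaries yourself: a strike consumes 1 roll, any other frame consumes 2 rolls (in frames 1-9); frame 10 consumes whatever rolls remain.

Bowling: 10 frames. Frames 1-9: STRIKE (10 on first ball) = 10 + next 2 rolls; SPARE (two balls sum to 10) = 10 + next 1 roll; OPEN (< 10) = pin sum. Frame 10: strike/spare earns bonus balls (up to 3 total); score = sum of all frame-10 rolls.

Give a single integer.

Answer: 8

Derivation:
Frame 1: OPEN (0+5=5). Cumulative: 5
Frame 2: SPARE (7+3=10). 10 + next roll (8) = 18. Cumulative: 23
Frame 3: SPARE (8+2=10). 10 + next roll (6) = 16. Cumulative: 39
Frame 4: OPEN (6+3=9). Cumulative: 48
Frame 5: STRIKE. 10 + next two rolls (10+8) = 28. Cumulative: 76
Frame 6: STRIKE. 10 + next two rolls (8+0) = 18. Cumulative: 94
Frame 7: OPEN (8+0=8). Cumulative: 102
Frame 8: OPEN (8+0=8). Cumulative: 110
Frame 9: STRIKE. 10 + next two rolls (9+0) = 19. Cumulative: 129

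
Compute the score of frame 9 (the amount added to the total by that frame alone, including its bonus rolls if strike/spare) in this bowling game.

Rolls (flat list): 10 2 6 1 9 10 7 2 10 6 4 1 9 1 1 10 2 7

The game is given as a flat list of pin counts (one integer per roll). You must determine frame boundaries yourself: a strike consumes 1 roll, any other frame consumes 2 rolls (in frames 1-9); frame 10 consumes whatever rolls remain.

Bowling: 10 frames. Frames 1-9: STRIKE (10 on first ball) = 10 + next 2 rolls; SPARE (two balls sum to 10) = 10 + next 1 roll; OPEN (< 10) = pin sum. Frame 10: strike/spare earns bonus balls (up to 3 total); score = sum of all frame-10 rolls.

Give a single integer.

Frame 1: STRIKE. 10 + next two rolls (2+6) = 18. Cumulative: 18
Frame 2: OPEN (2+6=8). Cumulative: 26
Frame 3: SPARE (1+9=10). 10 + next roll (10) = 20. Cumulative: 46
Frame 4: STRIKE. 10 + next two rolls (7+2) = 19. Cumulative: 65
Frame 5: OPEN (7+2=9). Cumulative: 74
Frame 6: STRIKE. 10 + next two rolls (6+4) = 20. Cumulative: 94
Frame 7: SPARE (6+4=10). 10 + next roll (1) = 11. Cumulative: 105
Frame 8: SPARE (1+9=10). 10 + next roll (1) = 11. Cumulative: 116
Frame 9: OPEN (1+1=2). Cumulative: 118
Frame 10: STRIKE. Sum of all frame-10 rolls (10+2+7) = 19. Cumulative: 137

Answer: 2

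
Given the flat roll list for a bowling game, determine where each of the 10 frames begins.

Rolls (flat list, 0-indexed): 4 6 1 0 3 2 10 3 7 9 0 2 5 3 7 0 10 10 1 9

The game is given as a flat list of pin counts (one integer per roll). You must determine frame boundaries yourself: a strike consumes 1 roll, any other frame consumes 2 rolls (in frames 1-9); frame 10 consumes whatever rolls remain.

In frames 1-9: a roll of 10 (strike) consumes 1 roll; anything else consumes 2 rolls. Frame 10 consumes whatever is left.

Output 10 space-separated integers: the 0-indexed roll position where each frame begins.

Answer: 0 2 4 6 7 9 11 13 15 17

Derivation:
Frame 1 starts at roll index 0: rolls=4,6 (sum=10), consumes 2 rolls
Frame 2 starts at roll index 2: rolls=1,0 (sum=1), consumes 2 rolls
Frame 3 starts at roll index 4: rolls=3,2 (sum=5), consumes 2 rolls
Frame 4 starts at roll index 6: roll=10 (strike), consumes 1 roll
Frame 5 starts at roll index 7: rolls=3,7 (sum=10), consumes 2 rolls
Frame 6 starts at roll index 9: rolls=9,0 (sum=9), consumes 2 rolls
Frame 7 starts at roll index 11: rolls=2,5 (sum=7), consumes 2 rolls
Frame 8 starts at roll index 13: rolls=3,7 (sum=10), consumes 2 rolls
Frame 9 starts at roll index 15: rolls=0,10 (sum=10), consumes 2 rolls
Frame 10 starts at roll index 17: 3 remaining rolls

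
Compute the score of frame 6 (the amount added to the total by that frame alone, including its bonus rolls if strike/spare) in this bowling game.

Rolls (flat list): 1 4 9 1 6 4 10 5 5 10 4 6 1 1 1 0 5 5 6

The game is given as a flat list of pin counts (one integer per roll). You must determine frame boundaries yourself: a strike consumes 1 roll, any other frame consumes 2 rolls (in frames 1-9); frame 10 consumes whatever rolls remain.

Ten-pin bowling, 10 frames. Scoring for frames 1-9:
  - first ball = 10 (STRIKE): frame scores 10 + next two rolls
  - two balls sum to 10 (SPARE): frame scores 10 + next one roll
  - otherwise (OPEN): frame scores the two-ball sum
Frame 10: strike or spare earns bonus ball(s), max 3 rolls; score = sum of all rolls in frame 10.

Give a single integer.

Answer: 20

Derivation:
Frame 1: OPEN (1+4=5). Cumulative: 5
Frame 2: SPARE (9+1=10). 10 + next roll (6) = 16. Cumulative: 21
Frame 3: SPARE (6+4=10). 10 + next roll (10) = 20. Cumulative: 41
Frame 4: STRIKE. 10 + next two rolls (5+5) = 20. Cumulative: 61
Frame 5: SPARE (5+5=10). 10 + next roll (10) = 20. Cumulative: 81
Frame 6: STRIKE. 10 + next two rolls (4+6) = 20. Cumulative: 101
Frame 7: SPARE (4+6=10). 10 + next roll (1) = 11. Cumulative: 112
Frame 8: OPEN (1+1=2). Cumulative: 114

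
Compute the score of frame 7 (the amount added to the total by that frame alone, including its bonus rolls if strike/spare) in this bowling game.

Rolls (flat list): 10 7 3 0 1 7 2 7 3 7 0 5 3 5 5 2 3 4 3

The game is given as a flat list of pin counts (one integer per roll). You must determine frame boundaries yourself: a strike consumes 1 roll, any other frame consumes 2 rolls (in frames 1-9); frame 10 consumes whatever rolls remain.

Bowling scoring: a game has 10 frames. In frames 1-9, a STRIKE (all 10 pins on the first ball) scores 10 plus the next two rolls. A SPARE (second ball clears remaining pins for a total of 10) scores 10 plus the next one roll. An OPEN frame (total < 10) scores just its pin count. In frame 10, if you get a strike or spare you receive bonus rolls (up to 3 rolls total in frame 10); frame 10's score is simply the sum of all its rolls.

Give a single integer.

Frame 1: STRIKE. 10 + next two rolls (7+3) = 20. Cumulative: 20
Frame 2: SPARE (7+3=10). 10 + next roll (0) = 10. Cumulative: 30
Frame 3: OPEN (0+1=1). Cumulative: 31
Frame 4: OPEN (7+2=9). Cumulative: 40
Frame 5: SPARE (7+3=10). 10 + next roll (7) = 17. Cumulative: 57
Frame 6: OPEN (7+0=7). Cumulative: 64
Frame 7: OPEN (5+3=8). Cumulative: 72
Frame 8: SPARE (5+5=10). 10 + next roll (2) = 12. Cumulative: 84
Frame 9: OPEN (2+3=5). Cumulative: 89

Answer: 8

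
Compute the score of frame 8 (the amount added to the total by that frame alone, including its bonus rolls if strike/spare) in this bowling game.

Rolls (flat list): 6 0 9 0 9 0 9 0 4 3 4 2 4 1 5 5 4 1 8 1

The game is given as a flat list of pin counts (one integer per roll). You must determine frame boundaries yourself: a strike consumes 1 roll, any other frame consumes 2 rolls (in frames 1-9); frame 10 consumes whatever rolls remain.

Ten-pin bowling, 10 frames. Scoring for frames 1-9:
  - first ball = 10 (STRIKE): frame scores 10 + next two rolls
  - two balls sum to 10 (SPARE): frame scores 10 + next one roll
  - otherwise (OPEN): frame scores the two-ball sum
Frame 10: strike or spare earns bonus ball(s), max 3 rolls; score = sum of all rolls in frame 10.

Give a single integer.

Answer: 14

Derivation:
Frame 1: OPEN (6+0=6). Cumulative: 6
Frame 2: OPEN (9+0=9). Cumulative: 15
Frame 3: OPEN (9+0=9). Cumulative: 24
Frame 4: OPEN (9+0=9). Cumulative: 33
Frame 5: OPEN (4+3=7). Cumulative: 40
Frame 6: OPEN (4+2=6). Cumulative: 46
Frame 7: OPEN (4+1=5). Cumulative: 51
Frame 8: SPARE (5+5=10). 10 + next roll (4) = 14. Cumulative: 65
Frame 9: OPEN (4+1=5). Cumulative: 70
Frame 10: OPEN. Sum of all frame-10 rolls (8+1) = 9. Cumulative: 79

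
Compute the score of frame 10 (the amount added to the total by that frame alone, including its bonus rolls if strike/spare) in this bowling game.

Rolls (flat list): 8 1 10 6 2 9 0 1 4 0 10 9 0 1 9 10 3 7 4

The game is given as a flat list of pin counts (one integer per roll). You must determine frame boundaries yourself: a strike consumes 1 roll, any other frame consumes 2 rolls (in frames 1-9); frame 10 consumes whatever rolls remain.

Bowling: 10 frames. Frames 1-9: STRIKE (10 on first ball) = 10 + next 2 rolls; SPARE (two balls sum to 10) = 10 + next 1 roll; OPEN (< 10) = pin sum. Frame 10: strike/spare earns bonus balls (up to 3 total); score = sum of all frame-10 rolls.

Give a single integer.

Frame 1: OPEN (8+1=9). Cumulative: 9
Frame 2: STRIKE. 10 + next two rolls (6+2) = 18. Cumulative: 27
Frame 3: OPEN (6+2=8). Cumulative: 35
Frame 4: OPEN (9+0=9). Cumulative: 44
Frame 5: OPEN (1+4=5). Cumulative: 49
Frame 6: SPARE (0+10=10). 10 + next roll (9) = 19. Cumulative: 68
Frame 7: OPEN (9+0=9). Cumulative: 77
Frame 8: SPARE (1+9=10). 10 + next roll (10) = 20. Cumulative: 97
Frame 9: STRIKE. 10 + next two rolls (3+7) = 20. Cumulative: 117
Frame 10: SPARE. Sum of all frame-10 rolls (3+7+4) = 14. Cumulative: 131

Answer: 14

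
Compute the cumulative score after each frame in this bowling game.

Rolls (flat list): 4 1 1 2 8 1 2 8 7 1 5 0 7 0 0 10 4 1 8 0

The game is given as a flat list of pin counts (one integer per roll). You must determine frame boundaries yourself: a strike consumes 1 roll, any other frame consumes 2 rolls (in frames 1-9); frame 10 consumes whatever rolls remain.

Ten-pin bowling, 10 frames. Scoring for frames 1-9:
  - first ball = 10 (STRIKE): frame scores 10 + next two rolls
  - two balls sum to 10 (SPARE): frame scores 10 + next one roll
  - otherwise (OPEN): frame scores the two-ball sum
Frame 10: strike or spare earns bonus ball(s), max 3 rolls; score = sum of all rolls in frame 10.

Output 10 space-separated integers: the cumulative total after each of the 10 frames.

Answer: 5 8 17 34 42 47 54 68 73 81

Derivation:
Frame 1: OPEN (4+1=5). Cumulative: 5
Frame 2: OPEN (1+2=3). Cumulative: 8
Frame 3: OPEN (8+1=9). Cumulative: 17
Frame 4: SPARE (2+8=10). 10 + next roll (7) = 17. Cumulative: 34
Frame 5: OPEN (7+1=8). Cumulative: 42
Frame 6: OPEN (5+0=5). Cumulative: 47
Frame 7: OPEN (7+0=7). Cumulative: 54
Frame 8: SPARE (0+10=10). 10 + next roll (4) = 14. Cumulative: 68
Frame 9: OPEN (4+1=5). Cumulative: 73
Frame 10: OPEN. Sum of all frame-10 rolls (8+0) = 8. Cumulative: 81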